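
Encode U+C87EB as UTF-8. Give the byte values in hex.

U+C87EB = 0xC87EB = 821227 decimal. In range U+10000–U+10FFFF → 4-byte form: 11110xxx 10xxxxxx 10xxxxxx 10xxxxxx.
Binary (21 bits): 011001000011111101011.
Split 3+6+6+6: 011 | 001000 | 011111 | 101011.
Byte 1: 11110011 = 0xF3.
Byte 2: 10001000 = 0x88.
Byte 3: 10011111 = 0x9F.
Byte 4: 10101011 = 0xAB.

F3 88 9F AB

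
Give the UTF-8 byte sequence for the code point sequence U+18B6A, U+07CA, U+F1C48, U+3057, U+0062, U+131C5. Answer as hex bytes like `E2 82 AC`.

U+18B6A: 4-byte form → F0 98 AD AA.
U+07CA: 2-byte form → DF 8A.
U+F1C48: 4-byte form → F3 B1 B1 88.
U+3057: 3-byte form → E3 81 97.
U+0062: 1-byte form → 62.
U+131C5: 4-byte form → F0 93 87 85.
Concatenated (18 bytes): F0 98 AD AA DF 8A F3 B1 B1 88 E3 81 97 62 F0 93 87 85.

F0 98 AD AA DF 8A F3 B1 B1 88 E3 81 97 62 F0 93 87 85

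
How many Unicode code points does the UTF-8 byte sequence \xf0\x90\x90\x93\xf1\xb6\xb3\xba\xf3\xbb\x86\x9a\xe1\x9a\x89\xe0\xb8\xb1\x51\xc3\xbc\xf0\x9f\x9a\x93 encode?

Byte at offset 0: 0xF0 = 11110000 → 4-byte char (#1). Advance 4.
Byte at offset 4: 0xF1 = 11110001 → 4-byte char (#2). Advance 4.
Byte at offset 8: 0xF3 = 11110011 → 4-byte char (#3). Advance 4.
Byte at offset 12: 0xE1 = 11100001 → 3-byte char (#4). Advance 3.
Byte at offset 15: 0xE0 = 11100000 → 3-byte char (#5). Advance 3.
Byte at offset 18: 0x51 = 01010001 → 1-byte char (#6). Advance 1.
Byte at offset 19: 0xC3 = 11000011 → 2-byte char (#7). Advance 2.
Byte at offset 21: 0xF0 = 11110000 → 4-byte char (#8). Advance 4.
Reached end at offset 25 after 8 code points.

8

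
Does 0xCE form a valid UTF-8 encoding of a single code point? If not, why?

invalid (sequence truncated)

Leading byte 0xCE = 11001110 → 2-byte form, but only 1 byte is present.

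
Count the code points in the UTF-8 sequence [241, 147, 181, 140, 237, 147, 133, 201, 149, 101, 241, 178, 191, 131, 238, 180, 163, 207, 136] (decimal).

7

Byte at offset 0: 0xF1 = 11110001 → 4-byte char (#1). Advance 4.
Byte at offset 4: 0xED = 11101101 → 3-byte char (#2). Advance 3.
Byte at offset 7: 0xC9 = 11001001 → 2-byte char (#3). Advance 2.
Byte at offset 9: 0x65 = 01100101 → 1-byte char (#4). Advance 1.
Byte at offset 10: 0xF1 = 11110001 → 4-byte char (#5). Advance 4.
Byte at offset 14: 0xEE = 11101110 → 3-byte char (#6). Advance 3.
Byte at offset 17: 0xCF = 11001111 → 2-byte char (#7). Advance 2.
Reached end at offset 19 after 7 code points.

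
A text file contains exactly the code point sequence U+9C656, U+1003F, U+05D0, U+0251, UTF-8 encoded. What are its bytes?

U+9C656: 4-byte form → F2 9C 99 96.
U+1003F: 4-byte form → F0 90 80 BF.
U+05D0: 2-byte form → D7 90.
U+0251: 2-byte form → C9 91.
Concatenated (12 bytes): F2 9C 99 96 F0 90 80 BF D7 90 C9 91.

F2 9C 99 96 F0 90 80 BF D7 90 C9 91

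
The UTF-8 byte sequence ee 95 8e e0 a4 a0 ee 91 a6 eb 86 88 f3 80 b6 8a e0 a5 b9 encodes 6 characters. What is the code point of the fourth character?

U+B188

Offset 0: leading byte 0xEE = 11101110 → 3-byte char #1 = EE 95 8E.
Offset 3: leading byte 0xE0 = 11100000 → 3-byte char #2 = E0 A4 A0.
Offset 6: leading byte 0xEE = 11101110 → 3-byte char #3 = EE 91 A6.
Offset 9: leading byte 0xEB = 11101011 → 3-byte char #4 = EB 86 88.
Leading byte 0xEB = 11101011 matches 1110xxxx → 3-byte sequence.
Byte 1: 0xEB = 11101011, payload 1011 (4 bits).
Byte 2: 0x86 = 10000110 (10xxxxxx ✓), payload 000110.
Byte 3: 0x88 = 10001000 (10xxxxxx ✓), payload 001000.
Concatenate: 1011000110001000 = 0xB188 (16 bits → U+B188).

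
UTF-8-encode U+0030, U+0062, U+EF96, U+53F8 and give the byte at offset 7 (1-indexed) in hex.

0x8F

1-indexed offset 7 is 0-indexed offset 6.
U+0030 → 1-byte form 30 at offsets 0–0.
U+0062 → 1-byte form 62 at offsets 1–1.
U+EF96 → 3-byte form EE BE 96 at offsets 2–4.
U+53F8 → 3-byte form E5 8F B8 at offsets 5–7.
Offset 6 falls in char 4's range; it's byte 2 of E5 8F B8 = 0x8F.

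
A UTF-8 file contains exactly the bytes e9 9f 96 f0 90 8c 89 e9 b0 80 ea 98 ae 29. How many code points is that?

5

Byte at offset 0: 0xE9 = 11101001 → 3-byte char (#1). Advance 3.
Byte at offset 3: 0xF0 = 11110000 → 4-byte char (#2). Advance 4.
Byte at offset 7: 0xE9 = 11101001 → 3-byte char (#3). Advance 3.
Byte at offset 10: 0xEA = 11101010 → 3-byte char (#4). Advance 3.
Byte at offset 13: 0x29 = 00101001 → 1-byte char (#5). Advance 1.
Reached end at offset 14 after 5 code points.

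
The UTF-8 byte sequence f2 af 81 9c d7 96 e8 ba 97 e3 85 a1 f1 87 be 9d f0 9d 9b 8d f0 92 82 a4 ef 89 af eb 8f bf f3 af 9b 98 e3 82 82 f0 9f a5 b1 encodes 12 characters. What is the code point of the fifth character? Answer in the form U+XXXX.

U+47F9D

Offset 0: leading byte 0xF2 = 11110010 → 4-byte char #1 = F2 AF 81 9C.
Offset 4: leading byte 0xD7 = 11010111 → 2-byte char #2 = D7 96.
Offset 6: leading byte 0xE8 = 11101000 → 3-byte char #3 = E8 BA 97.
Offset 9: leading byte 0xE3 = 11100011 → 3-byte char #4 = E3 85 A1.
Offset 12: leading byte 0xF1 = 11110001 → 4-byte char #5 = F1 87 BE 9D.
Leading byte 0xF1 = 11110001 matches 11110xxx → 4-byte sequence.
Byte 1: 0xF1 = 11110001, payload 001 (3 bits).
Byte 2: 0x87 = 10000111 (10xxxxxx ✓), payload 000111.
Byte 3: 0xBE = 10111110 (10xxxxxx ✓), payload 111110.
Byte 4: 0x9D = 10011101 (10xxxxxx ✓), payload 011101.
Concatenate: 001000111111110011101 = 0x47F9D (21 bits → U+47F9D).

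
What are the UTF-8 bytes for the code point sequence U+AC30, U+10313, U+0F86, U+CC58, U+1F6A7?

EA B0 B0 F0 90 8C 93 E0 BE 86 EC B1 98 F0 9F 9A A7

U+AC30: 3-byte form → EA B0 B0.
U+10313: 4-byte form → F0 90 8C 93.
U+0F86: 3-byte form → E0 BE 86.
U+CC58: 3-byte form → EC B1 98.
U+1F6A7: 4-byte form → F0 9F 9A A7.
Concatenated (17 bytes): EA B0 B0 F0 90 8C 93 E0 BE 86 EC B1 98 F0 9F 9A A7.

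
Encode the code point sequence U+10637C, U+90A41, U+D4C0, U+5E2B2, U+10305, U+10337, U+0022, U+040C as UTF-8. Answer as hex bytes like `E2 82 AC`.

F4 86 8D BC F2 90 A9 81 ED 93 80 F1 9E 8A B2 F0 90 8C 85 F0 90 8C B7 22 D0 8C

U+10637C: 4-byte form → F4 86 8D BC.
U+90A41: 4-byte form → F2 90 A9 81.
U+D4C0: 3-byte form → ED 93 80.
U+5E2B2: 4-byte form → F1 9E 8A B2.
U+10305: 4-byte form → F0 90 8C 85.
U+10337: 4-byte form → F0 90 8C B7.
U+0022: 1-byte form → 22.
U+040C: 2-byte form → D0 8C.
Concatenated (26 bytes): F4 86 8D BC F2 90 A9 81 ED 93 80 F1 9E 8A B2 F0 90 8C 85 F0 90 8C B7 22 D0 8C.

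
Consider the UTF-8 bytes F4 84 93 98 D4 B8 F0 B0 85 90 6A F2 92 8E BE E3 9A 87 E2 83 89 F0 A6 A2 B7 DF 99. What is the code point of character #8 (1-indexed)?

Offset 0: leading byte 0xF4 = 11110100 → 4-byte char #1 = F4 84 93 98.
Offset 4: leading byte 0xD4 = 11010100 → 2-byte char #2 = D4 B8.
Offset 6: leading byte 0xF0 = 11110000 → 4-byte char #3 = F0 B0 85 90.
Offset 10: leading byte 0x6A = 01101010 → 1-byte char #4 = 6A.
Offset 11: leading byte 0xF2 = 11110010 → 4-byte char #5 = F2 92 8E BE.
Offset 15: leading byte 0xE3 = 11100011 → 3-byte char #6 = E3 9A 87.
Offset 18: leading byte 0xE2 = 11100010 → 3-byte char #7 = E2 83 89.
Offset 21: leading byte 0xF0 = 11110000 → 4-byte char #8 = F0 A6 A2 B7.
Leading byte 0xF0 = 11110000 matches 11110xxx → 4-byte sequence.
Byte 1: 0xF0 = 11110000, payload 000 (3 bits).
Byte 2: 0xA6 = 10100110 (10xxxxxx ✓), payload 100110.
Byte 3: 0xA2 = 10100010 (10xxxxxx ✓), payload 100010.
Byte 4: 0xB7 = 10110111 (10xxxxxx ✓), payload 110111.
Concatenate: 000100110100010110111 = 0x268B7 (21 bits → U+268B7).

U+268B7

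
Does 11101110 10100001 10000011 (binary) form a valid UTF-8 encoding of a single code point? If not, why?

valid

Leading byte 0xEE = 11101110 → 3-byte form.
Continuation bytes 0xA1=10100001, 0x83=10000011 all match 10xxxxxx.
Decoded value 0xE843 is ≥ 0x800 (shortest form) and not a surrogate.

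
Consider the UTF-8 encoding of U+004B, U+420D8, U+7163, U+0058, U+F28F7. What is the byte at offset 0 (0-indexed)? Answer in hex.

0x4B

U+004B → 1-byte form 4B at offsets 0–0.
Offset 0 falls in char 1's range; it's byte 1 of 4B = 0x4B.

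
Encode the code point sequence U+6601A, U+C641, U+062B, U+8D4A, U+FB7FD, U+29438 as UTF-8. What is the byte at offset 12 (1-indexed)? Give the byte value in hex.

0x8A

1-indexed offset 12 is 0-indexed offset 11.
U+6601A → 4-byte form F1 A6 80 9A at offsets 0–3.
U+C641 → 3-byte form EC 99 81 at offsets 4–6.
U+062B → 2-byte form D8 AB at offsets 7–8.
U+8D4A → 3-byte form E8 B5 8A at offsets 9–11.
Offset 11 falls in char 4's range; it's byte 3 of E8 B5 8A = 0x8A.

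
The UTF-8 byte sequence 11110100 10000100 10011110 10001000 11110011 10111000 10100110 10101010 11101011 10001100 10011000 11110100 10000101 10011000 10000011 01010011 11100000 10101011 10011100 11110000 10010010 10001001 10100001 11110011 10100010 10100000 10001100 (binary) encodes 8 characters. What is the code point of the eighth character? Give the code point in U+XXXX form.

U+E280C

Offset 0: leading byte 0xF4 = 11110100 → 4-byte char #1 = F4 84 9E 88.
Offset 4: leading byte 0xF3 = 11110011 → 4-byte char #2 = F3 B8 A6 AA.
Offset 8: leading byte 0xEB = 11101011 → 3-byte char #3 = EB 8C 98.
Offset 11: leading byte 0xF4 = 11110100 → 4-byte char #4 = F4 85 98 83.
Offset 15: leading byte 0x53 = 01010011 → 1-byte char #5 = 53.
Offset 16: leading byte 0xE0 = 11100000 → 3-byte char #6 = E0 AB 9C.
Offset 19: leading byte 0xF0 = 11110000 → 4-byte char #7 = F0 92 89 A1.
Offset 23: leading byte 0xF3 = 11110011 → 4-byte char #8 = F3 A2 A0 8C.
Leading byte 0xF3 = 11110011 matches 11110xxx → 4-byte sequence.
Byte 1: 0xF3 = 11110011, payload 011 (3 bits).
Byte 2: 0xA2 = 10100010 (10xxxxxx ✓), payload 100010.
Byte 3: 0xA0 = 10100000 (10xxxxxx ✓), payload 100000.
Byte 4: 0x8C = 10001100 (10xxxxxx ✓), payload 001100.
Concatenate: 011100010100000001100 = 0xE280C (21 bits → U+E280C).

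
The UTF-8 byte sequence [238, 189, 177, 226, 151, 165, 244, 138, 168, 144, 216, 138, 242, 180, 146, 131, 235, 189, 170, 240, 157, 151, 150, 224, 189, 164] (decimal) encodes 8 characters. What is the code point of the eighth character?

U+0F64

Offset 0: leading byte 0xEE = 11101110 → 3-byte char #1 = EE BD B1.
Offset 3: leading byte 0xE2 = 11100010 → 3-byte char #2 = E2 97 A5.
Offset 6: leading byte 0xF4 = 11110100 → 4-byte char #3 = F4 8A A8 90.
Offset 10: leading byte 0xD8 = 11011000 → 2-byte char #4 = D8 8A.
Offset 12: leading byte 0xF2 = 11110010 → 4-byte char #5 = F2 B4 92 83.
Offset 16: leading byte 0xEB = 11101011 → 3-byte char #6 = EB BD AA.
Offset 19: leading byte 0xF0 = 11110000 → 4-byte char #7 = F0 9D 97 96.
Offset 23: leading byte 0xE0 = 11100000 → 3-byte char #8 = E0 BD A4.
Leading byte 0xE0 = 11100000 matches 1110xxxx → 3-byte sequence.
Byte 1: 0xE0 = 11100000, payload 0000 (4 bits).
Byte 2: 0xBD = 10111101 (10xxxxxx ✓), payload 111101.
Byte 3: 0xA4 = 10100100 (10xxxxxx ✓), payload 100100.
Concatenate: 0000111101100100 = 0xF64 (16 bits → U+0F64).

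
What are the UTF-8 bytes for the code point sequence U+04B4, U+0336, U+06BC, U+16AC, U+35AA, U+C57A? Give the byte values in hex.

D2 B4 CC B6 DA BC E1 9A AC E3 96 AA EC 95 BA

U+04B4: 2-byte form → D2 B4.
U+0336: 2-byte form → CC B6.
U+06BC: 2-byte form → DA BC.
U+16AC: 3-byte form → E1 9A AC.
U+35AA: 3-byte form → E3 96 AA.
U+C57A: 3-byte form → EC 95 BA.
Concatenated (15 bytes): D2 B4 CC B6 DA BC E1 9A AC E3 96 AA EC 95 BA.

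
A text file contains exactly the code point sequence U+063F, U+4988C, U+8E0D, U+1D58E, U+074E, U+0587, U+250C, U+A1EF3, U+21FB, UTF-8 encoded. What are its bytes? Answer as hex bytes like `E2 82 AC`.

D8 BF F1 89 A2 8C E8 B8 8D F0 9D 96 8E DD 8E D6 87 E2 94 8C F2 A1 BB B3 E2 87 BB

U+063F: 2-byte form → D8 BF.
U+4988C: 4-byte form → F1 89 A2 8C.
U+8E0D: 3-byte form → E8 B8 8D.
U+1D58E: 4-byte form → F0 9D 96 8E.
U+074E: 2-byte form → DD 8E.
U+0587: 2-byte form → D6 87.
U+250C: 3-byte form → E2 94 8C.
U+A1EF3: 4-byte form → F2 A1 BB B3.
U+21FB: 3-byte form → E2 87 BB.
Concatenated (27 bytes): D8 BF F1 89 A2 8C E8 B8 8D F0 9D 96 8E DD 8E D6 87 E2 94 8C F2 A1 BB B3 E2 87 BB.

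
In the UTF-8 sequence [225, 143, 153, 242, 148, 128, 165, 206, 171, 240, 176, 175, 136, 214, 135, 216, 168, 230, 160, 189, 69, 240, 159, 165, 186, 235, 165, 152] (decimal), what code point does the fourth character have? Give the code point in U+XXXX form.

Offset 0: leading byte 0xE1 = 11100001 → 3-byte char #1 = E1 8F 99.
Offset 3: leading byte 0xF2 = 11110010 → 4-byte char #2 = F2 94 80 A5.
Offset 7: leading byte 0xCE = 11001110 → 2-byte char #3 = CE AB.
Offset 9: leading byte 0xF0 = 11110000 → 4-byte char #4 = F0 B0 AF 88.
Leading byte 0xF0 = 11110000 matches 11110xxx → 4-byte sequence.
Byte 1: 0xF0 = 11110000, payload 000 (3 bits).
Byte 2: 0xB0 = 10110000 (10xxxxxx ✓), payload 110000.
Byte 3: 0xAF = 10101111 (10xxxxxx ✓), payload 101111.
Byte 4: 0x88 = 10001000 (10xxxxxx ✓), payload 001000.
Concatenate: 000110000101111001000 = 0x30BC8 (21 bits → U+30BC8).

U+30BC8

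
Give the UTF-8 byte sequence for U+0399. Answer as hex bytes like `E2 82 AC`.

U+0399 = 0x399 = 921 decimal. In range U+0080–U+07FF → 2-byte form: 110xxxxx 10xxxxxx.
Binary (11 bits): 01110011001.
Split 5+6: 01110 | 011001.
Byte 1: 11001110 = 0xCE.
Byte 2: 10011001 = 0x99.

CE 99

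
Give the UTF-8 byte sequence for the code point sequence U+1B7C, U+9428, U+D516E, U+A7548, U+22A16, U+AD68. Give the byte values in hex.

U+1B7C: 3-byte form → E1 AD BC.
U+9428: 3-byte form → E9 90 A8.
U+D516E: 4-byte form → F3 95 85 AE.
U+A7548: 4-byte form → F2 A7 95 88.
U+22A16: 4-byte form → F0 A2 A8 96.
U+AD68: 3-byte form → EA B5 A8.
Concatenated (21 bytes): E1 AD BC E9 90 A8 F3 95 85 AE F2 A7 95 88 F0 A2 A8 96 EA B5 A8.

E1 AD BC E9 90 A8 F3 95 85 AE F2 A7 95 88 F0 A2 A8 96 EA B5 A8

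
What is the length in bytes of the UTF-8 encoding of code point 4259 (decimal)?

U+10A3 = 0x10A3. UTF-8 uses 1 byte below 0x80, 2 below 0x800, 3 below 0x10000, 4 up to 0x10FFFF. 0x10A3 is in U+0800–U+FFFF → 3 bytes.

3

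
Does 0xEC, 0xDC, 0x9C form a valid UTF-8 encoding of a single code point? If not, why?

Leading byte 0xEC = 11101100 → 3-byte form.
Byte 2 is 0xDC = 11011100, which is not 10xxxxxx — expected a continuation byte.

invalid (non-continuation byte where continuation expected)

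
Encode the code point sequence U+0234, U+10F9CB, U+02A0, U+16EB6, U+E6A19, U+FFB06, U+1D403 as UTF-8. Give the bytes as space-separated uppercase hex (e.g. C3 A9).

C8 B4 F4 8F A7 8B CA A0 F0 96 BA B6 F3 A6 A8 99 F3 BF AC 86 F0 9D 90 83

U+0234: 2-byte form → C8 B4.
U+10F9CB: 4-byte form → F4 8F A7 8B.
U+02A0: 2-byte form → CA A0.
U+16EB6: 4-byte form → F0 96 BA B6.
U+E6A19: 4-byte form → F3 A6 A8 99.
U+FFB06: 4-byte form → F3 BF AC 86.
U+1D403: 4-byte form → F0 9D 90 83.
Concatenated (24 bytes): C8 B4 F4 8F A7 8B CA A0 F0 96 BA B6 F3 A6 A8 99 F3 BF AC 86 F0 9D 90 83.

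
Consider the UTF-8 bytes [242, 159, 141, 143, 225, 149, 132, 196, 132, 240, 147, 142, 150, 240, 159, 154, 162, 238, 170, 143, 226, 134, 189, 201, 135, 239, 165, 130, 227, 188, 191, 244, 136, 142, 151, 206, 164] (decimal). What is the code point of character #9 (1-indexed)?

U+F942

Offset 0: leading byte 0xF2 = 11110010 → 4-byte char #1 = F2 9F 8D 8F.
Offset 4: leading byte 0xE1 = 11100001 → 3-byte char #2 = E1 95 84.
Offset 7: leading byte 0xC4 = 11000100 → 2-byte char #3 = C4 84.
Offset 9: leading byte 0xF0 = 11110000 → 4-byte char #4 = F0 93 8E 96.
Offset 13: leading byte 0xF0 = 11110000 → 4-byte char #5 = F0 9F 9A A2.
Offset 17: leading byte 0xEE = 11101110 → 3-byte char #6 = EE AA 8F.
Offset 20: leading byte 0xE2 = 11100010 → 3-byte char #7 = E2 86 BD.
Offset 23: leading byte 0xC9 = 11001001 → 2-byte char #8 = C9 87.
Offset 25: leading byte 0xEF = 11101111 → 3-byte char #9 = EF A5 82.
Leading byte 0xEF = 11101111 matches 1110xxxx → 3-byte sequence.
Byte 1: 0xEF = 11101111, payload 1111 (4 bits).
Byte 2: 0xA5 = 10100101 (10xxxxxx ✓), payload 100101.
Byte 3: 0x82 = 10000010 (10xxxxxx ✓), payload 000010.
Concatenate: 1111100101000010 = 0xF942 (16 bits → U+F942).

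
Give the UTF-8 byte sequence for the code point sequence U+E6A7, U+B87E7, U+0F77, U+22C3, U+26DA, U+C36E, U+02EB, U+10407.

U+E6A7: 3-byte form → EE 9A A7.
U+B87E7: 4-byte form → F2 B8 9F A7.
U+0F77: 3-byte form → E0 BD B7.
U+22C3: 3-byte form → E2 8B 83.
U+26DA: 3-byte form → E2 9B 9A.
U+C36E: 3-byte form → EC 8D AE.
U+02EB: 2-byte form → CB AB.
U+10407: 4-byte form → F0 90 90 87.
Concatenated (25 bytes): EE 9A A7 F2 B8 9F A7 E0 BD B7 E2 8B 83 E2 9B 9A EC 8D AE CB AB F0 90 90 87.

EE 9A A7 F2 B8 9F A7 E0 BD B7 E2 8B 83 E2 9B 9A EC 8D AE CB AB F0 90 90 87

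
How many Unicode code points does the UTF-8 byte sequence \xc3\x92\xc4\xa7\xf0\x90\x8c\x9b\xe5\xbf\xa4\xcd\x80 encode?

5

Byte at offset 0: 0xC3 = 11000011 → 2-byte char (#1). Advance 2.
Byte at offset 2: 0xC4 = 11000100 → 2-byte char (#2). Advance 2.
Byte at offset 4: 0xF0 = 11110000 → 4-byte char (#3). Advance 4.
Byte at offset 8: 0xE5 = 11100101 → 3-byte char (#4). Advance 3.
Byte at offset 11: 0xCD = 11001101 → 2-byte char (#5). Advance 2.
Reached end at offset 13 after 5 code points.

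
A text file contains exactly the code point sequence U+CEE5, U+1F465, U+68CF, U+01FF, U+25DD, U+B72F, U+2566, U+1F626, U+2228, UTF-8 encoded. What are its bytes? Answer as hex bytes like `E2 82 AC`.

EC BB A5 F0 9F 91 A5 E6 A3 8F C7 BF E2 97 9D EB 9C AF E2 95 A6 F0 9F 98 A6 E2 88 A8

U+CEE5: 3-byte form → EC BB A5.
U+1F465: 4-byte form → F0 9F 91 A5.
U+68CF: 3-byte form → E6 A3 8F.
U+01FF: 2-byte form → C7 BF.
U+25DD: 3-byte form → E2 97 9D.
U+B72F: 3-byte form → EB 9C AF.
U+2566: 3-byte form → E2 95 A6.
U+1F626: 4-byte form → F0 9F 98 A6.
U+2228: 3-byte form → E2 88 A8.
Concatenated (28 bytes): EC BB A5 F0 9F 91 A5 E6 A3 8F C7 BF E2 97 9D EB 9C AF E2 95 A6 F0 9F 98 A6 E2 88 A8.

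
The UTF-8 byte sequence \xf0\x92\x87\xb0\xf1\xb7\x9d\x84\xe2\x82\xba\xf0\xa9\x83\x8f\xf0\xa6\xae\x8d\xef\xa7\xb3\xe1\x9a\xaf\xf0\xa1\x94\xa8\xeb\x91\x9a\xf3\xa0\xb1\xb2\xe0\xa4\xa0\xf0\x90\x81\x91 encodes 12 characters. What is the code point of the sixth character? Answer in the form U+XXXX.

U+F9F3

Offset 0: leading byte 0xF0 = 11110000 → 4-byte char #1 = F0 92 87 B0.
Offset 4: leading byte 0xF1 = 11110001 → 4-byte char #2 = F1 B7 9D 84.
Offset 8: leading byte 0xE2 = 11100010 → 3-byte char #3 = E2 82 BA.
Offset 11: leading byte 0xF0 = 11110000 → 4-byte char #4 = F0 A9 83 8F.
Offset 15: leading byte 0xF0 = 11110000 → 4-byte char #5 = F0 A6 AE 8D.
Offset 19: leading byte 0xEF = 11101111 → 3-byte char #6 = EF A7 B3.
Leading byte 0xEF = 11101111 matches 1110xxxx → 3-byte sequence.
Byte 1: 0xEF = 11101111, payload 1111 (4 bits).
Byte 2: 0xA7 = 10100111 (10xxxxxx ✓), payload 100111.
Byte 3: 0xB3 = 10110011 (10xxxxxx ✓), payload 110011.
Concatenate: 1111100111110011 = 0xF9F3 (16 bits → U+F9F3).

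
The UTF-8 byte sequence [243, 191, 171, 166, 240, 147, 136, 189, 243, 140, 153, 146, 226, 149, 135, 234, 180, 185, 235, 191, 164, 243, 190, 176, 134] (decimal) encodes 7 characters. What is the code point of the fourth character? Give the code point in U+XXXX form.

U+2547

Offset 0: leading byte 0xF3 = 11110011 → 4-byte char #1 = F3 BF AB A6.
Offset 4: leading byte 0xF0 = 11110000 → 4-byte char #2 = F0 93 88 BD.
Offset 8: leading byte 0xF3 = 11110011 → 4-byte char #3 = F3 8C 99 92.
Offset 12: leading byte 0xE2 = 11100010 → 3-byte char #4 = E2 95 87.
Leading byte 0xE2 = 11100010 matches 1110xxxx → 3-byte sequence.
Byte 1: 0xE2 = 11100010, payload 0010 (4 bits).
Byte 2: 0x95 = 10010101 (10xxxxxx ✓), payload 010101.
Byte 3: 0x87 = 10000111 (10xxxxxx ✓), payload 000111.
Concatenate: 0010010101000111 = 0x2547 (16 bits → U+2547).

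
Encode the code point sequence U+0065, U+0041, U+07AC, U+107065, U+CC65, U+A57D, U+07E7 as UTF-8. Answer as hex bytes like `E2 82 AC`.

U+0065: 1-byte form → 65.
U+0041: 1-byte form → 41.
U+07AC: 2-byte form → DE AC.
U+107065: 4-byte form → F4 87 81 A5.
U+CC65: 3-byte form → EC B1 A5.
U+A57D: 3-byte form → EA 95 BD.
U+07E7: 2-byte form → DF A7.
Concatenated (16 bytes): 65 41 DE AC F4 87 81 A5 EC B1 A5 EA 95 BD DF A7.

65 41 DE AC F4 87 81 A5 EC B1 A5 EA 95 BD DF A7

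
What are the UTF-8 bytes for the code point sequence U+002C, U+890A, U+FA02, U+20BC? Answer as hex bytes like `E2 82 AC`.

U+002C: 1-byte form → 2C.
U+890A: 3-byte form → E8 A4 8A.
U+FA02: 3-byte form → EF A8 82.
U+20BC: 3-byte form → E2 82 BC.
Concatenated (10 bytes): 2C E8 A4 8A EF A8 82 E2 82 BC.

2C E8 A4 8A EF A8 82 E2 82 BC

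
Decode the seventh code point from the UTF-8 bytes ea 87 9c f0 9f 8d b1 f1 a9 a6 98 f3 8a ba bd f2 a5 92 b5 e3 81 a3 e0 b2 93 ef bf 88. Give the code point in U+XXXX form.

Offset 0: leading byte 0xEA = 11101010 → 3-byte char #1 = EA 87 9C.
Offset 3: leading byte 0xF0 = 11110000 → 4-byte char #2 = F0 9F 8D B1.
Offset 7: leading byte 0xF1 = 11110001 → 4-byte char #3 = F1 A9 A6 98.
Offset 11: leading byte 0xF3 = 11110011 → 4-byte char #4 = F3 8A BA BD.
Offset 15: leading byte 0xF2 = 11110010 → 4-byte char #5 = F2 A5 92 B5.
Offset 19: leading byte 0xE3 = 11100011 → 3-byte char #6 = E3 81 A3.
Offset 22: leading byte 0xE0 = 11100000 → 3-byte char #7 = E0 B2 93.
Leading byte 0xE0 = 11100000 matches 1110xxxx → 3-byte sequence.
Byte 1: 0xE0 = 11100000, payload 0000 (4 bits).
Byte 2: 0xB2 = 10110010 (10xxxxxx ✓), payload 110010.
Byte 3: 0x93 = 10010011 (10xxxxxx ✓), payload 010011.
Concatenate: 0000110010010011 = 0xC93 (16 bits → U+0C93).

U+0C93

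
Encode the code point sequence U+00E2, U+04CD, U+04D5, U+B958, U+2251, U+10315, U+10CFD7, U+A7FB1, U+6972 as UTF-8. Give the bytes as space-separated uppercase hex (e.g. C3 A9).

U+00E2: 2-byte form → C3 A2.
U+04CD: 2-byte form → D3 8D.
U+04D5: 2-byte form → D3 95.
U+B958: 3-byte form → EB A5 98.
U+2251: 3-byte form → E2 89 91.
U+10315: 4-byte form → F0 90 8C 95.
U+10CFD7: 4-byte form → F4 8C BF 97.
U+A7FB1: 4-byte form → F2 A7 BE B1.
U+6972: 3-byte form → E6 A5 B2.
Concatenated (27 bytes): C3 A2 D3 8D D3 95 EB A5 98 E2 89 91 F0 90 8C 95 F4 8C BF 97 F2 A7 BE B1 E6 A5 B2.

C3 A2 D3 8D D3 95 EB A5 98 E2 89 91 F0 90 8C 95 F4 8C BF 97 F2 A7 BE B1 E6 A5 B2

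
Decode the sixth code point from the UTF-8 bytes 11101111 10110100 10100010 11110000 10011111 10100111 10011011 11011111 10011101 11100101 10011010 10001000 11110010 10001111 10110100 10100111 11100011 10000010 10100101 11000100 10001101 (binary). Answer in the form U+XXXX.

U+30A5

Offset 0: leading byte 0xEF = 11101111 → 3-byte char #1 = EF B4 A2.
Offset 3: leading byte 0xF0 = 11110000 → 4-byte char #2 = F0 9F A7 9B.
Offset 7: leading byte 0xDF = 11011111 → 2-byte char #3 = DF 9D.
Offset 9: leading byte 0xE5 = 11100101 → 3-byte char #4 = E5 9A 88.
Offset 12: leading byte 0xF2 = 11110010 → 4-byte char #5 = F2 8F B4 A7.
Offset 16: leading byte 0xE3 = 11100011 → 3-byte char #6 = E3 82 A5.
Leading byte 0xE3 = 11100011 matches 1110xxxx → 3-byte sequence.
Byte 1: 0xE3 = 11100011, payload 0011 (4 bits).
Byte 2: 0x82 = 10000010 (10xxxxxx ✓), payload 000010.
Byte 3: 0xA5 = 10100101 (10xxxxxx ✓), payload 100101.
Concatenate: 0011000010100101 = 0x30A5 (16 bits → U+30A5).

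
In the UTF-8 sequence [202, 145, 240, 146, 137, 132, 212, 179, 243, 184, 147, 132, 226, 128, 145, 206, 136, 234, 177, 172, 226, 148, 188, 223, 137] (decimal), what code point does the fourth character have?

U+F84C4

Offset 0: leading byte 0xCA = 11001010 → 2-byte char #1 = CA 91.
Offset 2: leading byte 0xF0 = 11110000 → 4-byte char #2 = F0 92 89 84.
Offset 6: leading byte 0xD4 = 11010100 → 2-byte char #3 = D4 B3.
Offset 8: leading byte 0xF3 = 11110011 → 4-byte char #4 = F3 B8 93 84.
Leading byte 0xF3 = 11110011 matches 11110xxx → 4-byte sequence.
Byte 1: 0xF3 = 11110011, payload 011 (3 bits).
Byte 2: 0xB8 = 10111000 (10xxxxxx ✓), payload 111000.
Byte 3: 0x93 = 10010011 (10xxxxxx ✓), payload 010011.
Byte 4: 0x84 = 10000100 (10xxxxxx ✓), payload 000100.
Concatenate: 011111000010011000100 = 0xF84C4 (21 bits → U+F84C4).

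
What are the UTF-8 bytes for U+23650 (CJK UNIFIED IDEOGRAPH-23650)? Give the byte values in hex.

F0 A3 99 90

U+23650 = 0x23650 = 144976 decimal. In range U+10000–U+10FFFF → 4-byte form: 11110xxx 10xxxxxx 10xxxxxx 10xxxxxx.
Binary (21 bits): 000100011011001010000.
Split 3+6+6+6: 000 | 100011 | 011001 | 010000.
Byte 1: 11110000 = 0xF0.
Byte 2: 10100011 = 0xA3.
Byte 3: 10011001 = 0x99.
Byte 4: 10010000 = 0x90.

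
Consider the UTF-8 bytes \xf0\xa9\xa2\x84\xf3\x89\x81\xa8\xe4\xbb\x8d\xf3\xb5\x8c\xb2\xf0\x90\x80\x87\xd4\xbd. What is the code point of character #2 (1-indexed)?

Offset 0: leading byte 0xF0 = 11110000 → 4-byte char #1 = F0 A9 A2 84.
Offset 4: leading byte 0xF3 = 11110011 → 4-byte char #2 = F3 89 81 A8.
Leading byte 0xF3 = 11110011 matches 11110xxx → 4-byte sequence.
Byte 1: 0xF3 = 11110011, payload 011 (3 bits).
Byte 2: 0x89 = 10001001 (10xxxxxx ✓), payload 001001.
Byte 3: 0x81 = 10000001 (10xxxxxx ✓), payload 000001.
Byte 4: 0xA8 = 10101000 (10xxxxxx ✓), payload 101000.
Concatenate: 011001001000001101000 = 0xC9068 (21 bits → U+C9068).

U+C9068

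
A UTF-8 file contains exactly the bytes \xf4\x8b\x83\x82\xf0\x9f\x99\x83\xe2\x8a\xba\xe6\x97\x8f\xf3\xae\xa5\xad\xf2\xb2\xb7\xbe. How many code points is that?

6

Byte at offset 0: 0xF4 = 11110100 → 4-byte char (#1). Advance 4.
Byte at offset 4: 0xF0 = 11110000 → 4-byte char (#2). Advance 4.
Byte at offset 8: 0xE2 = 11100010 → 3-byte char (#3). Advance 3.
Byte at offset 11: 0xE6 = 11100110 → 3-byte char (#4). Advance 3.
Byte at offset 14: 0xF3 = 11110011 → 4-byte char (#5). Advance 4.
Byte at offset 18: 0xF2 = 11110010 → 4-byte char (#6). Advance 4.
Reached end at offset 22 after 6 code points.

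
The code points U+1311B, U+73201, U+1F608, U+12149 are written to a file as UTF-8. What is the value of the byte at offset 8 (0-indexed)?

U+1311B → 4-byte form F0 93 84 9B at offsets 0–3.
U+73201 → 4-byte form F1 B3 88 81 at offsets 4–7.
U+1F608 → 4-byte form F0 9F 98 88 at offsets 8–11.
Offset 8 falls in char 3's range; it's byte 1 of F0 9F 98 88 = 0xF0.

0xF0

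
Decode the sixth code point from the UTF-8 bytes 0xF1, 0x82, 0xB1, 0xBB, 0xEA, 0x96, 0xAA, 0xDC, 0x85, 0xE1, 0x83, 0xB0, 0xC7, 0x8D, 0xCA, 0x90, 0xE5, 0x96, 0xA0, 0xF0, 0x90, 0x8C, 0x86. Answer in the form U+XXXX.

U+0290

Offset 0: leading byte 0xF1 = 11110001 → 4-byte char #1 = F1 82 B1 BB.
Offset 4: leading byte 0xEA = 11101010 → 3-byte char #2 = EA 96 AA.
Offset 7: leading byte 0xDC = 11011100 → 2-byte char #3 = DC 85.
Offset 9: leading byte 0xE1 = 11100001 → 3-byte char #4 = E1 83 B0.
Offset 12: leading byte 0xC7 = 11000111 → 2-byte char #5 = C7 8D.
Offset 14: leading byte 0xCA = 11001010 → 2-byte char #6 = CA 90.
Leading byte 0xCA = 11001010 matches 110xxxxx → 2-byte sequence.
Byte 1: 0xCA = 11001010, payload 01010 (5 bits).
Byte 2: 0x90 = 10010000 (10xxxxxx ✓), payload 010000.
Concatenate: 01010010000 = 0x290 (11 bits → U+0290).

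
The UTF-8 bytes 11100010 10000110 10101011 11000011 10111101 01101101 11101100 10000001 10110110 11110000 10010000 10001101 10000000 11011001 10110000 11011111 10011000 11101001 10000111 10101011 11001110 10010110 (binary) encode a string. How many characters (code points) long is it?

9

Byte at offset 0: 0xE2 = 11100010 → 3-byte char (#1). Advance 3.
Byte at offset 3: 0xC3 = 11000011 → 2-byte char (#2). Advance 2.
Byte at offset 5: 0x6D = 01101101 → 1-byte char (#3). Advance 1.
Byte at offset 6: 0xEC = 11101100 → 3-byte char (#4). Advance 3.
Byte at offset 9: 0xF0 = 11110000 → 4-byte char (#5). Advance 4.
Byte at offset 13: 0xD9 = 11011001 → 2-byte char (#6). Advance 2.
Byte at offset 15: 0xDF = 11011111 → 2-byte char (#7). Advance 2.
Byte at offset 17: 0xE9 = 11101001 → 3-byte char (#8). Advance 3.
Byte at offset 20: 0xCE = 11001110 → 2-byte char (#9). Advance 2.
Reached end at offset 22 after 9 code points.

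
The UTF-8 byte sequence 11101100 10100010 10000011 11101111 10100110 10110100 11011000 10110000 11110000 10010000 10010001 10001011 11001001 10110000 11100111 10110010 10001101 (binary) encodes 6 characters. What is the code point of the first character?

U+C883

Offset 0: leading byte 0xEC = 11101100 → 3-byte char #1 = EC A2 83.
Leading byte 0xEC = 11101100 matches 1110xxxx → 3-byte sequence.
Byte 1: 0xEC = 11101100, payload 1100 (4 bits).
Byte 2: 0xA2 = 10100010 (10xxxxxx ✓), payload 100010.
Byte 3: 0x83 = 10000011 (10xxxxxx ✓), payload 000011.
Concatenate: 1100100010000011 = 0xC883 (16 bits → U+C883).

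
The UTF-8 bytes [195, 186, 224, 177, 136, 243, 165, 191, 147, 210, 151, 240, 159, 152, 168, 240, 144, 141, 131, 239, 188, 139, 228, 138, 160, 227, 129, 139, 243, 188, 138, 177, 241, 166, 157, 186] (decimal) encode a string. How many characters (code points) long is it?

Byte at offset 0: 0xC3 = 11000011 → 2-byte char (#1). Advance 2.
Byte at offset 2: 0xE0 = 11100000 → 3-byte char (#2). Advance 3.
Byte at offset 5: 0xF3 = 11110011 → 4-byte char (#3). Advance 4.
Byte at offset 9: 0xD2 = 11010010 → 2-byte char (#4). Advance 2.
Byte at offset 11: 0xF0 = 11110000 → 4-byte char (#5). Advance 4.
Byte at offset 15: 0xF0 = 11110000 → 4-byte char (#6). Advance 4.
Byte at offset 19: 0xEF = 11101111 → 3-byte char (#7). Advance 3.
Byte at offset 22: 0xE4 = 11100100 → 3-byte char (#8). Advance 3.
Byte at offset 25: 0xE3 = 11100011 → 3-byte char (#9). Advance 3.
Byte at offset 28: 0xF3 = 11110011 → 4-byte char (#10). Advance 4.
Byte at offset 32: 0xF1 = 11110001 → 4-byte char (#11). Advance 4.
Reached end at offset 36 after 11 code points.

11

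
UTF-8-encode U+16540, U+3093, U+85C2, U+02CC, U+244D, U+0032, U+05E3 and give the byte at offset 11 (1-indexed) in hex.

1-indexed offset 11 is 0-indexed offset 10.
U+16540 → 4-byte form F0 96 95 80 at offsets 0–3.
U+3093 → 3-byte form E3 82 93 at offsets 4–6.
U+85C2 → 3-byte form E8 97 82 at offsets 7–9.
U+02CC → 2-byte form CB 8C at offsets 10–11.
Offset 10 falls in char 4's range; it's byte 1 of CB 8C = 0xCB.

0xCB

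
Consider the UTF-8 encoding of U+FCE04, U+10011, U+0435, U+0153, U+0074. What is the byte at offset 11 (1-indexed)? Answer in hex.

1-indexed offset 11 is 0-indexed offset 10.
U+FCE04 → 4-byte form F3 BC B8 84 at offsets 0–3.
U+10011 → 4-byte form F0 90 80 91 at offsets 4–7.
U+0435 → 2-byte form D0 B5 at offsets 8–9.
U+0153 → 2-byte form C5 93 at offsets 10–11.
Offset 10 falls in char 4's range; it's byte 1 of C5 93 = 0xC5.

0xC5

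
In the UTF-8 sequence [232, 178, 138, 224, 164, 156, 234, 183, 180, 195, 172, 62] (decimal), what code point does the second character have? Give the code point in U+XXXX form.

U+091C

Offset 0: leading byte 0xE8 = 11101000 → 3-byte char #1 = E8 B2 8A.
Offset 3: leading byte 0xE0 = 11100000 → 3-byte char #2 = E0 A4 9C.
Leading byte 0xE0 = 11100000 matches 1110xxxx → 3-byte sequence.
Byte 1: 0xE0 = 11100000, payload 0000 (4 bits).
Byte 2: 0xA4 = 10100100 (10xxxxxx ✓), payload 100100.
Byte 3: 0x9C = 10011100 (10xxxxxx ✓), payload 011100.
Concatenate: 0000100100011100 = 0x91C (16 bits → U+091C).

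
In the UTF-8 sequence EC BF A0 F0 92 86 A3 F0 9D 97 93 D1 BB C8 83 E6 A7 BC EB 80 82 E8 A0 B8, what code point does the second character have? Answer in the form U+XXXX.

U+121A3

Offset 0: leading byte 0xEC = 11101100 → 3-byte char #1 = EC BF A0.
Offset 3: leading byte 0xF0 = 11110000 → 4-byte char #2 = F0 92 86 A3.
Leading byte 0xF0 = 11110000 matches 11110xxx → 4-byte sequence.
Byte 1: 0xF0 = 11110000, payload 000 (3 bits).
Byte 2: 0x92 = 10010010 (10xxxxxx ✓), payload 010010.
Byte 3: 0x86 = 10000110 (10xxxxxx ✓), payload 000110.
Byte 4: 0xA3 = 10100011 (10xxxxxx ✓), payload 100011.
Concatenate: 000010010000110100011 = 0x121A3 (21 bits → U+121A3).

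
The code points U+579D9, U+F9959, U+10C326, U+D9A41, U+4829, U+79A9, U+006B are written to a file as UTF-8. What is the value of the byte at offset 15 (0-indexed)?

U+579D9 → 4-byte form F1 97 A7 99 at offsets 0–3.
U+F9959 → 4-byte form F3 B9 A5 99 at offsets 4–7.
U+10C326 → 4-byte form F4 8C 8C A6 at offsets 8–11.
U+D9A41 → 4-byte form F3 99 A9 81 at offsets 12–15.
Offset 15 falls in char 4's range; it's byte 4 of F3 99 A9 81 = 0x81.

0x81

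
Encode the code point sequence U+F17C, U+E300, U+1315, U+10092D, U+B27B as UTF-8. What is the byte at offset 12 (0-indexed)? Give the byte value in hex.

0xAD

U+F17C → 3-byte form EF 85 BC at offsets 0–2.
U+E300 → 3-byte form EE 8C 80 at offsets 3–5.
U+1315 → 3-byte form E1 8C 95 at offsets 6–8.
U+10092D → 4-byte form F4 80 A4 AD at offsets 9–12.
Offset 12 falls in char 4's range; it's byte 4 of F4 80 A4 AD = 0xAD.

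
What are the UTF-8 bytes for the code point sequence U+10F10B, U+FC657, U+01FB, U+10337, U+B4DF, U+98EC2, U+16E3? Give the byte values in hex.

U+10F10B: 4-byte form → F4 8F 84 8B.
U+FC657: 4-byte form → F3 BC 99 97.
U+01FB: 2-byte form → C7 BB.
U+10337: 4-byte form → F0 90 8C B7.
U+B4DF: 3-byte form → EB 93 9F.
U+98EC2: 4-byte form → F2 98 BB 82.
U+16E3: 3-byte form → E1 9B A3.
Concatenated (24 bytes): F4 8F 84 8B F3 BC 99 97 C7 BB F0 90 8C B7 EB 93 9F F2 98 BB 82 E1 9B A3.

F4 8F 84 8B F3 BC 99 97 C7 BB F0 90 8C B7 EB 93 9F F2 98 BB 82 E1 9B A3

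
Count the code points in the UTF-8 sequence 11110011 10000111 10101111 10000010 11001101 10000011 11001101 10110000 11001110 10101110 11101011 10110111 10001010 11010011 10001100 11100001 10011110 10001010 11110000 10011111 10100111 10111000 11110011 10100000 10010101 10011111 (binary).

9

Byte at offset 0: 0xF3 = 11110011 → 4-byte char (#1). Advance 4.
Byte at offset 4: 0xCD = 11001101 → 2-byte char (#2). Advance 2.
Byte at offset 6: 0xCD = 11001101 → 2-byte char (#3). Advance 2.
Byte at offset 8: 0xCE = 11001110 → 2-byte char (#4). Advance 2.
Byte at offset 10: 0xEB = 11101011 → 3-byte char (#5). Advance 3.
Byte at offset 13: 0xD3 = 11010011 → 2-byte char (#6). Advance 2.
Byte at offset 15: 0xE1 = 11100001 → 3-byte char (#7). Advance 3.
Byte at offset 18: 0xF0 = 11110000 → 4-byte char (#8). Advance 4.
Byte at offset 22: 0xF3 = 11110011 → 4-byte char (#9). Advance 4.
Reached end at offset 26 after 9 code points.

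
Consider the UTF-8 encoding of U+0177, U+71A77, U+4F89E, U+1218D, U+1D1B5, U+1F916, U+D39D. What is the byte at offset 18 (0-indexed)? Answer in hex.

U+0177 → 2-byte form C5 B7 at offsets 0–1.
U+71A77 → 4-byte form F1 B1 A9 B7 at offsets 2–5.
U+4F89E → 4-byte form F1 8F A2 9E at offsets 6–9.
U+1218D → 4-byte form F0 92 86 8D at offsets 10–13.
U+1D1B5 → 4-byte form F0 9D 86 B5 at offsets 14–17.
U+1F916 → 4-byte form F0 9F A4 96 at offsets 18–21.
Offset 18 falls in char 6's range; it's byte 1 of F0 9F A4 96 = 0xF0.

0xF0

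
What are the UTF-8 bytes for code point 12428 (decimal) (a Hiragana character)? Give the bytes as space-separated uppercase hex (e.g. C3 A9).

E3 82 8C

U+308C = 0x308C = 12428 decimal. In range U+0800–U+FFFF → 3-byte form: 1110xxxx 10xxxxxx 10xxxxxx.
Binary (16 bits): 0011000010001100.
Split 4+6+6: 0011 | 000010 | 001100.
Byte 1: 11100011 = 0xE3.
Byte 2: 10000010 = 0x82.
Byte 3: 10001100 = 0x8C.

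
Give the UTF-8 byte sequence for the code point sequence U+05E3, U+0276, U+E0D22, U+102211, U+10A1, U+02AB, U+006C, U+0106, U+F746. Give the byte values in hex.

D7 A3 C9 B6 F3 A0 B4 A2 F4 82 88 91 E1 82 A1 CA AB 6C C4 86 EF 9D 86

U+05E3: 2-byte form → D7 A3.
U+0276: 2-byte form → C9 B6.
U+E0D22: 4-byte form → F3 A0 B4 A2.
U+102211: 4-byte form → F4 82 88 91.
U+10A1: 3-byte form → E1 82 A1.
U+02AB: 2-byte form → CA AB.
U+006C: 1-byte form → 6C.
U+0106: 2-byte form → C4 86.
U+F746: 3-byte form → EF 9D 86.
Concatenated (23 bytes): D7 A3 C9 B6 F3 A0 B4 A2 F4 82 88 91 E1 82 A1 CA AB 6C C4 86 EF 9D 86.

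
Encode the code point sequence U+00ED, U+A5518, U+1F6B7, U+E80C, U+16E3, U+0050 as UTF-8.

C3 AD F2 A5 94 98 F0 9F 9A B7 EE A0 8C E1 9B A3 50

U+00ED: 2-byte form → C3 AD.
U+A5518: 4-byte form → F2 A5 94 98.
U+1F6B7: 4-byte form → F0 9F 9A B7.
U+E80C: 3-byte form → EE A0 8C.
U+16E3: 3-byte form → E1 9B A3.
U+0050: 1-byte form → 50.
Concatenated (17 bytes): C3 AD F2 A5 94 98 F0 9F 9A B7 EE A0 8C E1 9B A3 50.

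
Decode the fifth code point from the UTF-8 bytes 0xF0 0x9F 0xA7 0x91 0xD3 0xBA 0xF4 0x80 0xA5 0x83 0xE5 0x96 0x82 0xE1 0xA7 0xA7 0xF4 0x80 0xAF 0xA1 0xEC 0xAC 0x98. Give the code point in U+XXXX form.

U+19E7

Offset 0: leading byte 0xF0 = 11110000 → 4-byte char #1 = F0 9F A7 91.
Offset 4: leading byte 0xD3 = 11010011 → 2-byte char #2 = D3 BA.
Offset 6: leading byte 0xF4 = 11110100 → 4-byte char #3 = F4 80 A5 83.
Offset 10: leading byte 0xE5 = 11100101 → 3-byte char #4 = E5 96 82.
Offset 13: leading byte 0xE1 = 11100001 → 3-byte char #5 = E1 A7 A7.
Leading byte 0xE1 = 11100001 matches 1110xxxx → 3-byte sequence.
Byte 1: 0xE1 = 11100001, payload 0001 (4 bits).
Byte 2: 0xA7 = 10100111 (10xxxxxx ✓), payload 100111.
Byte 3: 0xA7 = 10100111 (10xxxxxx ✓), payload 100111.
Concatenate: 0001100111100111 = 0x19E7 (16 bits → U+19E7).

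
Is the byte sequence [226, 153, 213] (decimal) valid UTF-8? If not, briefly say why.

Leading byte 0xE2 = 11100010 → 3-byte form.
Byte 3 is 0xD5 = 11010101, which is not 10xxxxxx — expected a continuation byte.

invalid (non-continuation byte where continuation expected)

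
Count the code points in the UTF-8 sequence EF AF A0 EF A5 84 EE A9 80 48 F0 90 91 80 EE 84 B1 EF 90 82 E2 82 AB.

8

Byte at offset 0: 0xEF = 11101111 → 3-byte char (#1). Advance 3.
Byte at offset 3: 0xEF = 11101111 → 3-byte char (#2). Advance 3.
Byte at offset 6: 0xEE = 11101110 → 3-byte char (#3). Advance 3.
Byte at offset 9: 0x48 = 01001000 → 1-byte char (#4). Advance 1.
Byte at offset 10: 0xF0 = 11110000 → 4-byte char (#5). Advance 4.
Byte at offset 14: 0xEE = 11101110 → 3-byte char (#6). Advance 3.
Byte at offset 17: 0xEF = 11101111 → 3-byte char (#7). Advance 3.
Byte at offset 20: 0xE2 = 11100010 → 3-byte char (#8). Advance 3.
Reached end at offset 23 after 8 code points.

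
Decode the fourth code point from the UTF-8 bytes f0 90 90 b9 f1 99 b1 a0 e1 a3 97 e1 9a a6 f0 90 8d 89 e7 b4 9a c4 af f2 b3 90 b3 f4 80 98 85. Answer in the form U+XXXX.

Offset 0: leading byte 0xF0 = 11110000 → 4-byte char #1 = F0 90 90 B9.
Offset 4: leading byte 0xF1 = 11110001 → 4-byte char #2 = F1 99 B1 A0.
Offset 8: leading byte 0xE1 = 11100001 → 3-byte char #3 = E1 A3 97.
Offset 11: leading byte 0xE1 = 11100001 → 3-byte char #4 = E1 9A A6.
Leading byte 0xE1 = 11100001 matches 1110xxxx → 3-byte sequence.
Byte 1: 0xE1 = 11100001, payload 0001 (4 bits).
Byte 2: 0x9A = 10011010 (10xxxxxx ✓), payload 011010.
Byte 3: 0xA6 = 10100110 (10xxxxxx ✓), payload 100110.
Concatenate: 0001011010100110 = 0x16A6 (16 bits → U+16A6).

U+16A6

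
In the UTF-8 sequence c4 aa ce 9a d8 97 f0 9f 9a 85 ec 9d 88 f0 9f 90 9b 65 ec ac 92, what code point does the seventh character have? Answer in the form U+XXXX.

Offset 0: leading byte 0xC4 = 11000100 → 2-byte char #1 = C4 AA.
Offset 2: leading byte 0xCE = 11001110 → 2-byte char #2 = CE 9A.
Offset 4: leading byte 0xD8 = 11011000 → 2-byte char #3 = D8 97.
Offset 6: leading byte 0xF0 = 11110000 → 4-byte char #4 = F0 9F 9A 85.
Offset 10: leading byte 0xEC = 11101100 → 3-byte char #5 = EC 9D 88.
Offset 13: leading byte 0xF0 = 11110000 → 4-byte char #6 = F0 9F 90 9B.
Offset 17: leading byte 0x65 = 01100101 → 1-byte char #7 = 65.
Leading byte 0x65 = 01100101 matches 0xxxxxxx → 1-byte sequence.
Byte 1: 0x65 = 01100101, payload 1100101 (7 bits).
Concatenate: 1100101 = 0x65 (7 bits → U+0065).

U+0065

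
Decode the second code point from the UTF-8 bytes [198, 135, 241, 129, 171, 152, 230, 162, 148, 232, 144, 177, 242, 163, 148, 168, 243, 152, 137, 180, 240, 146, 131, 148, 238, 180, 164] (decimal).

Offset 0: leading byte 0xC6 = 11000110 → 2-byte char #1 = C6 87.
Offset 2: leading byte 0xF1 = 11110001 → 4-byte char #2 = F1 81 AB 98.
Leading byte 0xF1 = 11110001 matches 11110xxx → 4-byte sequence.
Byte 1: 0xF1 = 11110001, payload 001 (3 bits).
Byte 2: 0x81 = 10000001 (10xxxxxx ✓), payload 000001.
Byte 3: 0xAB = 10101011 (10xxxxxx ✓), payload 101011.
Byte 4: 0x98 = 10011000 (10xxxxxx ✓), payload 011000.
Concatenate: 001000001101011011000 = 0x41AD8 (21 bits → U+41AD8).

U+41AD8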